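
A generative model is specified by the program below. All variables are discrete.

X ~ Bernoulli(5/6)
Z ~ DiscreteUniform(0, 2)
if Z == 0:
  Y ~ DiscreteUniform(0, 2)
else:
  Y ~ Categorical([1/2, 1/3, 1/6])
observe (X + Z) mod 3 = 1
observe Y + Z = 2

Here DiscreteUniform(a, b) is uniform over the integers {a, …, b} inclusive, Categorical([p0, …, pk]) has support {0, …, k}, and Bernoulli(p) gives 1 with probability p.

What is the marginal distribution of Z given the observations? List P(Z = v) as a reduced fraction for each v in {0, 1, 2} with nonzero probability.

Enumerate traces; 2 have nonzero weight after conditioning:
  (X=0, Z=1, Y=1) weight 1/54
  (X=1, Z=0, Y=2) weight 5/54
Group by Z:
  weight(Z=0) = 5/54
  weight(Z=1) = 1/54
Total weight = 5/54 + 1/54 = 1/9
P(Z=0 | obs) = 5/54 / 1/9 = 5/6
P(Z=1 | obs) = 1/54 / 1/9 = 1/6

P(Z=0) = 5/6, P(Z=1) = 1/6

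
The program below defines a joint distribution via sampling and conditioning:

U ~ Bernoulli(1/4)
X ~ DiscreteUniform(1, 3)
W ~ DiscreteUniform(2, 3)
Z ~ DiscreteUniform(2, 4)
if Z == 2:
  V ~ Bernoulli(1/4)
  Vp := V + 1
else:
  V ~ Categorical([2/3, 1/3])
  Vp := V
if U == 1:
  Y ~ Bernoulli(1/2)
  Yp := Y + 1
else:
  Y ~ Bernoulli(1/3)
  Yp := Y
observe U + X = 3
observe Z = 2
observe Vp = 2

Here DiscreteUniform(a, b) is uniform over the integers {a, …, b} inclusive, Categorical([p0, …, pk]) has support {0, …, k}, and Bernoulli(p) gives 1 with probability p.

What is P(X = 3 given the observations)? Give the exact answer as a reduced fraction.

Enumerate traces; 8 have nonzero weight after conditioning:
  (U=0, X=3, W=2, Z=2, V=1, Y=0) weight 1/144
  (U=0, X=3, W=2, Z=2, V=1, Y=1) weight 1/288
  (U=0, X=3, W=3, Z=2, V=1, Y=0) weight 1/144
  (U=0, X=3, W=3, Z=2, V=1, Y=1) weight 1/288
  (U=1, X=2, W=2, Z=2, V=1, Y=0) weight 1/576
  (U=1, X=2, W=2, Z=2, V=1, Y=1) weight 1/576
  (U=1, X=2, W=3, Z=2, V=1, Y=0) weight 1/576
  (U=1, X=2, W=3, Z=2, V=1, Y=1) weight 1/576
Group by X:
  weight(X=2) = 1/144
  weight(X=3) = 1/48
Total weight = 1/144 + 1/48 = 1/36
P(X=2 | obs) = 1/144 / 1/36 = 1/4
P(X=3 | obs) = 1/48 / 1/36 = 3/4

P(X = 3 | obs) = 3/4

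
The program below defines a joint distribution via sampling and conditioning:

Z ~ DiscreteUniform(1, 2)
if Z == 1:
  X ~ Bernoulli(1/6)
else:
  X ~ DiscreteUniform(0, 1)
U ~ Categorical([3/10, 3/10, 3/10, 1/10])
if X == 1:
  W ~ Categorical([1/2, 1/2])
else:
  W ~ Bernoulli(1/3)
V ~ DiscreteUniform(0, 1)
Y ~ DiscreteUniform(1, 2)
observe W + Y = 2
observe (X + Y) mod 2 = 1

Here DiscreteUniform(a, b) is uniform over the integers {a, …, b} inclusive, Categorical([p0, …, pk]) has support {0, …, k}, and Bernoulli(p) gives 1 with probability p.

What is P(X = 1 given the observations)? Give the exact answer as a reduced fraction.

P(X = 1 | obs) = 3/7

Enumerate traces; 32 have nonzero weight after conditioning:
  (Z=1, X=0, U=0, W=1, V=0, Y=1) weight 1/96
  (Z=1, X=0, U=0, W=1, V=1, Y=1) weight 1/96
  (Z=1, X=0, U=1, W=1, V=0, Y=1) weight 1/96
  (Z=1, X=0, U=1, W=1, V=1, Y=1) weight 1/96
  (Z=1, X=0, U=2, W=1, V=0, Y=1) weight 1/96
  (Z=1, X=0, U=2, W=1, V=1, Y=1) weight 1/96
  (Z=1, X=0, U=3, W=1, V=0, Y=1) weight 1/288
  (Z=1, X=0, U=3, W=1, V=1, Y=1) weight 1/288
  (Z=1, X=1, U=0, W=0, V=0, Y=2) weight 1/320
  … 23 more
Group by X:
  weight(X=0) = 1/9
  weight(X=1) = 1/12
Total weight = 1/9 + 1/12 = 7/36
P(X=0 | obs) = 1/9 / 7/36 = 4/7
P(X=1 | obs) = 1/12 / 7/36 = 3/7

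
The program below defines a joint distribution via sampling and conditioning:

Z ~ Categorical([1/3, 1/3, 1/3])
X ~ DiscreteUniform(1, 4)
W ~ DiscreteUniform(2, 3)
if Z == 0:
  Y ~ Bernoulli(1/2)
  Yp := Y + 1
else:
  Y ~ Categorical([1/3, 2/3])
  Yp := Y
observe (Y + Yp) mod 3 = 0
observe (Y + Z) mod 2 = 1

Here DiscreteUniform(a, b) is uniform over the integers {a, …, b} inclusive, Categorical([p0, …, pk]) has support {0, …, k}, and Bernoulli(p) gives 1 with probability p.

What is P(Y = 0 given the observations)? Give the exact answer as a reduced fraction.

P(Y = 0 | obs) = 2/5

Enumerate traces; 16 have nonzero weight after conditioning:
  (Z=0, X=1, W=2, Y=1) weight 1/48
  (Z=0, X=1, W=3, Y=1) weight 1/48
  (Z=0, X=2, W=2, Y=1) weight 1/48
  (Z=0, X=2, W=3, Y=1) weight 1/48
  (Z=0, X=3, W=2, Y=1) weight 1/48
  (Z=0, X=3, W=3, Y=1) weight 1/48
  (Z=0, X=4, W=2, Y=1) weight 1/48
  (Z=0, X=4, W=3, Y=1) weight 1/48
  (Z=1, X=1, W=2, Y=0) weight 1/72
  … 7 more
Group by Y:
  weight(Y=0) = 1/9
  weight(Y=1) = 1/6
Total weight = 1/9 + 1/6 = 5/18
P(Y=0 | obs) = 1/9 / 5/18 = 2/5
P(Y=1 | obs) = 1/6 / 5/18 = 3/5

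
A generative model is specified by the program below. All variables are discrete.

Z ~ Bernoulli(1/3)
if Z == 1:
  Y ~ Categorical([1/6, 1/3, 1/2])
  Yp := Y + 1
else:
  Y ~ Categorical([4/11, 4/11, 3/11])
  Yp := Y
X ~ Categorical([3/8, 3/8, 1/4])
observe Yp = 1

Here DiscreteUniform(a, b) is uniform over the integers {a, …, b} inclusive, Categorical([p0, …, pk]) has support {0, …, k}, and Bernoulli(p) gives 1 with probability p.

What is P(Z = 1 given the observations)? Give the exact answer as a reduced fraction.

P(Z = 1 | obs) = 11/59

Enumerate traces; 6 have nonzero weight after conditioning:
  (Z=0, Y=1, X=0) weight 1/11
  (Z=0, Y=1, X=1) weight 1/11
  (Z=0, Y=1, X=2) weight 2/33
  (Z=1, Y=0, X=0) weight 1/48
  (Z=1, Y=0, X=1) weight 1/48
  (Z=1, Y=0, X=2) weight 1/72
Group by Z:
  weight(Z=0) = 8/33
  weight(Z=1) = 1/18
Total weight = 8/33 + 1/18 = 59/198
P(Z=0 | obs) = 8/33 / 59/198 = 48/59
P(Z=1 | obs) = 1/18 / 59/198 = 11/59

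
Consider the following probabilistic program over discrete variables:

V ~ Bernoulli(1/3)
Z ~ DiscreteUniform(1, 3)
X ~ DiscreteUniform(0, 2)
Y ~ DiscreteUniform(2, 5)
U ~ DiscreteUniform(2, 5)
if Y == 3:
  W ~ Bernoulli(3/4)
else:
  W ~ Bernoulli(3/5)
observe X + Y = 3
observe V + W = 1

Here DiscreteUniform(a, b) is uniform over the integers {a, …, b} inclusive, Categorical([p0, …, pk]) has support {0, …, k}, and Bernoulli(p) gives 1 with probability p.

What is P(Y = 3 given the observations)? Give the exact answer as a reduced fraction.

P(Y = 3 | obs) = 35/67

Enumerate traces; 48 have nonzero weight after conditioning:
  (V=0, Z=1, X=0, Y=3, U=2, W=1) weight 1/288
  (V=0, Z=1, X=0, Y=3, U=3, W=1) weight 1/288
  (V=0, Z=1, X=0, Y=3, U=4, W=1) weight 1/288
  (V=0, Z=1, X=0, Y=3, U=5, W=1) weight 1/288
  (V=0, Z=1, X=1, Y=2, U=2, W=1) weight 1/360
  (V=0, Z=1, X=1, Y=2, U=3, W=1) weight 1/360
  (V=0, Z=1, X=1, Y=2, U=4, W=1) weight 1/360
  (V=0, Z=1, X=1, Y=2, U=5, W=1) weight 1/360
  … 40 more
Group by Y:
  weight(Y=2) = 2/45
  weight(Y=3) = 7/144
Total weight = 2/45 + 7/144 = 67/720
P(Y=2 | obs) = 2/45 / 67/720 = 32/67
P(Y=3 | obs) = 7/144 / 67/720 = 35/67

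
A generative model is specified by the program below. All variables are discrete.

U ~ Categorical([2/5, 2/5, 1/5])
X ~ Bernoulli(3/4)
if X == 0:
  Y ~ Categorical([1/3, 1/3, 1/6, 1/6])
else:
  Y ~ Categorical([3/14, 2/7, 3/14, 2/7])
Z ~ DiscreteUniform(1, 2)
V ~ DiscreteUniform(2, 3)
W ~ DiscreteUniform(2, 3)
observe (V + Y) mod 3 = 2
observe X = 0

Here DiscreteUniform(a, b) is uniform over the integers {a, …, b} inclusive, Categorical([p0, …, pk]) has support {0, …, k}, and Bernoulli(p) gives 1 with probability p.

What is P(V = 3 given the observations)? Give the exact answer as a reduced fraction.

P(V = 3 | obs) = 1/4

Enumerate traces; 36 have nonzero weight after conditioning:
  (U=0, X=0, Y=0, Z=1, V=2, W=2) weight 1/240
  (U=0, X=0, Y=0, Z=1, V=2, W=3) weight 1/240
  (U=0, X=0, Y=0, Z=2, V=2, W=2) weight 1/240
  (U=0, X=0, Y=0, Z=2, V=2, W=3) weight 1/240
  (U=0, X=0, Y=2, Z=1, V=3, W=2) weight 1/480
  (U=0, X=0, Y=2, Z=1, V=3, W=3) weight 1/480
  (U=0, X=0, Y=2, Z=2, V=3, W=2) weight 1/480
  (U=0, X=0, Y=2, Z=2, V=3, W=3) weight 1/480
  … 28 more
Group by V:
  weight(V=2) = 1/16
  weight(V=3) = 1/48
Total weight = 1/16 + 1/48 = 1/12
P(V=2 | obs) = 1/16 / 1/12 = 3/4
P(V=3 | obs) = 1/48 / 1/12 = 1/4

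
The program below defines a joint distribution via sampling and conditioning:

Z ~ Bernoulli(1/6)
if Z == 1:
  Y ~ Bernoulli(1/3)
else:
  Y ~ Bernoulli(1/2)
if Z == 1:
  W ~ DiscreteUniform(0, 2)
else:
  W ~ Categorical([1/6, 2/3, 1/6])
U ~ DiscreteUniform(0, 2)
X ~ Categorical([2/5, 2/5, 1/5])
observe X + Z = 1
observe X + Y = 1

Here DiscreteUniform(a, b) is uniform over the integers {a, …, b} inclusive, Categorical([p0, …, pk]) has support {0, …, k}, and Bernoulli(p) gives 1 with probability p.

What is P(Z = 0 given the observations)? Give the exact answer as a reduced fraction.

P(Z = 0 | obs) = 15/17

Enumerate traces; 18 have nonzero weight after conditioning:
  (Z=0, Y=0, W=0, U=0, X=1) weight 1/108
  (Z=0, Y=0, W=0, U=1, X=1) weight 1/108
  (Z=0, Y=0, W=0, U=2, X=1) weight 1/108
  (Z=0, Y=0, W=1, U=0, X=1) weight 1/27
  (Z=0, Y=0, W=1, U=1, X=1) weight 1/27
  (Z=0, Y=0, W=1, U=2, X=1) weight 1/27
  (Z=0, Y=0, W=2, U=0, X=1) weight 1/108
  (Z=0, Y=0, W=2, U=1, X=1) weight 1/108
  (Z=1, Y=1, W=0, U=0, X=0) weight 1/405
  … 9 more
Group by Z:
  weight(Z=0) = 1/6
  weight(Z=1) = 1/45
Total weight = 1/6 + 1/45 = 17/90
P(Z=0 | obs) = 1/6 / 17/90 = 15/17
P(Z=1 | obs) = 1/45 / 17/90 = 2/17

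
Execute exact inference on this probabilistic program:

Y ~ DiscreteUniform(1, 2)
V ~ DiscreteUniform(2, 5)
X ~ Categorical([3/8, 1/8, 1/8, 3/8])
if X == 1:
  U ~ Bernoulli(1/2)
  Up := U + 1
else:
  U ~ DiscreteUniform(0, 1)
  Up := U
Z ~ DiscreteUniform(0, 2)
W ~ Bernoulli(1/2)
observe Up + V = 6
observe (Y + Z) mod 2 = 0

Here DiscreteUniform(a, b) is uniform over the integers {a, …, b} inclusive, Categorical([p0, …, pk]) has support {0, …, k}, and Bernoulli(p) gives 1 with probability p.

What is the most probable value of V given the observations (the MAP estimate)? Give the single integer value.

argmax_v P(V = v | obs) = 5

Enumerate traces; 30 have nonzero weight after conditioning:
  (Y=1, V=4, X=1, U=1, Z=1, W=0) weight 1/768
  (Y=1, V=4, X=1, U=1, Z=1, W=1) weight 1/768
  (Y=1, V=5, X=0, U=1, Z=1, W=0) weight 1/256
  (Y=1, V=5, X=0, U=1, Z=1, W=1) weight 1/256
  (Y=1, V=5, X=1, U=0, Z=1, W=0) weight 1/768
  (Y=1, V=5, X=1, U=0, Z=1, W=1) weight 1/768
  (Y=1, V=5, X=2, U=1, Z=1, W=0) weight 1/768
  (Y=1, V=5, X=2, U=1, Z=1, W=1) weight 1/768
  … 22 more
Group by V:
  weight(V=4) = 1/128
  weight(V=5) = 1/16
Total weight = 1/128 + 1/16 = 9/128
P(V=4 | obs) = 1/128 / 9/128 = 1/9
P(V=5 | obs) = 1/16 / 9/128 = 8/9
argmax = 5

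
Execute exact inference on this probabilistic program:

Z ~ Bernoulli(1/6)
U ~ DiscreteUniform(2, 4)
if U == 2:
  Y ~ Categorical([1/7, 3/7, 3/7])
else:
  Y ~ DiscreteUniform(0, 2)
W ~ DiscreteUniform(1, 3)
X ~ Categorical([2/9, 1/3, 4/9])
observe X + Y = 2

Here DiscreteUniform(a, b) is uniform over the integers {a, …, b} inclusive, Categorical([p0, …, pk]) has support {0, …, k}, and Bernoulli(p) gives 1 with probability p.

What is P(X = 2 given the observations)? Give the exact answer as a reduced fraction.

Enumerate traces; 54 have nonzero weight after conditioning:
  (Z=0, U=2, Y=0, W=1, X=2) weight 10/1701
  (Z=0, U=2, Y=0, W=2, X=2) weight 10/1701
  (Z=0, U=2, Y=0, W=3, X=2) weight 10/1701
  (Z=0, U=2, Y=1, W=1, X=1) weight 5/378
  (Z=0, U=2, Y=1, W=2, X=1) weight 5/378
  (Z=0, U=2, Y=1, W=3, X=1) weight 5/378
  (Z=0, U=2, Y=2, W=1, X=0) weight 5/567
  (Z=0, U=2, Y=2, W=2, X=0) weight 5/567
  … 46 more
Group by X:
  weight(X=0) = 46/567
  weight(X=1) = 23/189
  weight(X=2) = 68/567
Total weight = 46/567 + 23/189 + 68/567 = 61/189
P(X=0 | obs) = 46/567 / 61/189 = 46/183
P(X=1 | obs) = 23/189 / 61/189 = 23/61
P(X=2 | obs) = 68/567 / 61/189 = 68/183

P(X = 2 | obs) = 68/183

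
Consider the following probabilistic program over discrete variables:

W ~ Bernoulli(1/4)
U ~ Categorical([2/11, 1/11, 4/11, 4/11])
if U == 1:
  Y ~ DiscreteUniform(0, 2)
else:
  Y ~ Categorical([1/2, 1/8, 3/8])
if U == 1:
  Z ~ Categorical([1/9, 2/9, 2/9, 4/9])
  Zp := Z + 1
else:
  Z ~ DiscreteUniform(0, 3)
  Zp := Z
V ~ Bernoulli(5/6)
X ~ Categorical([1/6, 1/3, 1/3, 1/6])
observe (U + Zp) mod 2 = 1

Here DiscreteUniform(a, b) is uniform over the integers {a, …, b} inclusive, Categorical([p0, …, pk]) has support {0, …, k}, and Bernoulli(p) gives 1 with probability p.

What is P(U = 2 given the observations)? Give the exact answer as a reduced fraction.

Enumerate traces; 384 have nonzero weight after conditioning:
  (W=0, U=0, Y=0, Z=1, V=0, X=0) weight 1/2112
  (W=0, U=0, Y=0, Z=1, V=0, X=1) weight 1/1056
  (W=0, U=0, Y=0, Z=1, V=0, X=2) weight 1/1056
  (W=0, U=0, Y=0, Z=1, V=0, X=3) weight 1/2112
  (W=0, U=0, Y=0, Z=1, V=1, X=0) weight 5/2112
  (W=0, U=0, Y=0, Z=1, V=1, X=1) weight 5/1056
  (W=0, U=0, Y=0, Z=1, V=1, X=2) weight 5/1056
  (W=0, U=0, Y=0, Z=1, V=1, X=3) weight 5/2112
  (W=0, U=1, Y=0, Z=1, V=0, X=0) weight 1/7128
  (W=0, U=2, Y=0, Z=1, V=0, X=0) weight 1/1056
  … 374 more
Group by U:
  weight(U=0) = 1/11
  weight(U=1) = 2/33
  weight(U=2) = 2/11
  weight(U=3) = 2/11
Total weight = 1/11 + 2/33 + 2/11 + 2/11 = 17/33
P(U=0 | obs) = 1/11 / 17/33 = 3/17
P(U=1 | obs) = 2/33 / 17/33 = 2/17
P(U=2 | obs) = 2/11 / 17/33 = 6/17
P(U=3 | obs) = 2/11 / 17/33 = 6/17

P(U = 2 | obs) = 6/17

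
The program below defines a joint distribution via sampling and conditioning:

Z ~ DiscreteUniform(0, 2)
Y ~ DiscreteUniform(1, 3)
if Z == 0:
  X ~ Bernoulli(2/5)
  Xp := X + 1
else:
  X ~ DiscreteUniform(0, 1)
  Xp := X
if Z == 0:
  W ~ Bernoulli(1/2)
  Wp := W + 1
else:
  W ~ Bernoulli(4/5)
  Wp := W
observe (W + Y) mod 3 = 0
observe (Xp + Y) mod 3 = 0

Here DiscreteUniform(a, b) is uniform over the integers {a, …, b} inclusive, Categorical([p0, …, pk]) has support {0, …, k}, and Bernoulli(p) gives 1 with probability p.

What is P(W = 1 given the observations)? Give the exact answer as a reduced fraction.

Enumerate traces; 5 have nonzero weight after conditioning:
  (Z=0, Y=2, X=0, W=1) weight 1/30
  (Z=1, Y=2, X=1, W=1) weight 2/45
  (Z=1, Y=3, X=0, W=0) weight 1/90
  (Z=2, Y=2, X=1, W=1) weight 2/45
  (Z=2, Y=3, X=0, W=0) weight 1/90
Group by W:
  weight(W=0) = 1/45
  weight(W=1) = 11/90
Total weight = 1/45 + 11/90 = 13/90
P(W=0 | obs) = 1/45 / 13/90 = 2/13
P(W=1 | obs) = 11/90 / 13/90 = 11/13

P(W = 1 | obs) = 11/13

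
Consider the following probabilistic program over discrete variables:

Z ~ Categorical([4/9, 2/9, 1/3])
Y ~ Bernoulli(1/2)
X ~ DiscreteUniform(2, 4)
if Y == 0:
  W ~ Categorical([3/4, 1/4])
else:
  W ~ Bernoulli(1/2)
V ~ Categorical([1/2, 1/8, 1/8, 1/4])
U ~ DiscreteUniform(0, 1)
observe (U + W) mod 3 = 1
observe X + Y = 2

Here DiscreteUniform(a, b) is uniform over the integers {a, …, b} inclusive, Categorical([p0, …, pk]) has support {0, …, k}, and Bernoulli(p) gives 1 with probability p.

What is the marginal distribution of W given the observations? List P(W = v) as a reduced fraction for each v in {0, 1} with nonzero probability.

Enumerate traces; 24 have nonzero weight after conditioning:
  (Z=0, Y=0, X=2, W=0, V=0, U=1) weight 1/72
  (Z=0, Y=0, X=2, W=0, V=1, U=1) weight 1/288
  (Z=0, Y=0, X=2, W=0, V=2, U=1) weight 1/288
  (Z=0, Y=0, X=2, W=0, V=3, U=1) weight 1/144
  (Z=0, Y=0, X=2, W=1, V=0, U=0) weight 1/216
  (Z=0, Y=0, X=2, W=1, V=1, U=0) weight 1/864
  (Z=0, Y=0, X=2, W=1, V=2, U=0) weight 1/864
  (Z=0, Y=0, X=2, W=1, V=3, U=0) weight 1/432
  … 16 more
Group by W:
  weight(W=0) = 1/16
  weight(W=1) = 1/48
Total weight = 1/16 + 1/48 = 1/12
P(W=0 | obs) = 1/16 / 1/12 = 3/4
P(W=1 | obs) = 1/48 / 1/12 = 1/4

P(W=0) = 3/4, P(W=1) = 1/4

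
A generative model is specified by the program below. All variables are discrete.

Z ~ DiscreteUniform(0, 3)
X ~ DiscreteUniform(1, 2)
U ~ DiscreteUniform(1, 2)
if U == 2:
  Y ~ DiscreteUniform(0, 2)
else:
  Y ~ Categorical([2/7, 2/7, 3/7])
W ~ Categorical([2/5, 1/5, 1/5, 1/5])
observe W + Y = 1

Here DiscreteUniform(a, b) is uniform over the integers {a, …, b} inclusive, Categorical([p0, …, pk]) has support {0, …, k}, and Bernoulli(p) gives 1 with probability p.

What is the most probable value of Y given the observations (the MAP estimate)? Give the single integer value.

Enumerate traces; 32 have nonzero weight after conditioning:
  (Z=0, X=1, U=1, Y=0, W=1) weight 1/280
  (Z=0, X=1, U=1, Y=1, W=0) weight 1/140
  (Z=0, X=1, U=2, Y=0, W=1) weight 1/240
  (Z=0, X=1, U=2, Y=1, W=0) weight 1/120
  (Z=0, X=2, U=1, Y=0, W=1) weight 1/280
  (Z=0, X=2, U=1, Y=1, W=0) weight 1/140
  (Z=0, X=2, U=2, Y=0, W=1) weight 1/240
  (Z=0, X=2, U=2, Y=1, W=0) weight 1/120
  … 24 more
Group by Y:
  weight(Y=0) = 13/210
  weight(Y=1) = 13/105
Total weight = 13/210 + 13/105 = 13/70
P(Y=0 | obs) = 13/210 / 13/70 = 1/3
P(Y=1 | obs) = 13/105 / 13/70 = 2/3
argmax = 1

argmax_v P(Y = v | obs) = 1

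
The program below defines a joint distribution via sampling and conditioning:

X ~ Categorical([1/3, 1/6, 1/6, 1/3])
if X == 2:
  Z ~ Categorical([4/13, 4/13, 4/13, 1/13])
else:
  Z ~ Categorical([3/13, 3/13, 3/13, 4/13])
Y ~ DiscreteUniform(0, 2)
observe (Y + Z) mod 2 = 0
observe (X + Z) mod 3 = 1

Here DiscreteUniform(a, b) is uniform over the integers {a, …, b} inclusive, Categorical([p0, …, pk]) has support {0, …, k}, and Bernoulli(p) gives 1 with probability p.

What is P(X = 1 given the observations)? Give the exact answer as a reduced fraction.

Enumerate traces; 7 have nonzero weight after conditioning:
  (X=0, Z=1, Y=1) weight 1/39
  (X=1, Z=0, Y=0) weight 1/78
  (X=1, Z=0, Y=2) weight 1/78
  (X=1, Z=3, Y=1) weight 2/117
  (X=2, Z=2, Y=0) weight 2/117
  (X=2, Z=2, Y=2) weight 2/117
  (X=3, Z=1, Y=1) weight 1/39
Group by X:
  weight(X=0) = 1/39
  weight(X=1) = 5/117
  weight(X=2) = 4/117
  weight(X=3) = 1/39
Total weight = 1/39 + 5/117 + 4/117 + 1/39 = 5/39
P(X=0 | obs) = 1/39 / 5/39 = 1/5
P(X=1 | obs) = 5/117 / 5/39 = 1/3
P(X=2 | obs) = 4/117 / 5/39 = 4/15
P(X=3 | obs) = 1/39 / 5/39 = 1/5

P(X = 1 | obs) = 1/3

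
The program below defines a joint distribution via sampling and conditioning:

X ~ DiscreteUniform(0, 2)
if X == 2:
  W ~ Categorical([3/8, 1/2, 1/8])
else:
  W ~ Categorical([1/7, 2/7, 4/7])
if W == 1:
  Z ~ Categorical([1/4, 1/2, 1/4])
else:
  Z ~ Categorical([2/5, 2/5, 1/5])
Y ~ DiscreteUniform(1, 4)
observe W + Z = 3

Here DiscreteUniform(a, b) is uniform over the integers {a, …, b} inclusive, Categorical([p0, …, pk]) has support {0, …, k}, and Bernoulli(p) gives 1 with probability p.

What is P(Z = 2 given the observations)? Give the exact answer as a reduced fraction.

Enumerate traces; 24 have nonzero weight after conditioning:
  (X=0, W=1, Z=2, Y=1) weight 1/168
  (X=0, W=1, Z=2, Y=2) weight 1/168
  (X=0, W=1, Z=2, Y=3) weight 1/168
  (X=0, W=1, Z=2, Y=4) weight 1/168
  (X=0, W=2, Z=1, Y=1) weight 2/105
  (X=0, W=2, Z=1, Y=2) weight 2/105
  (X=0, W=2, Z=1, Y=3) weight 2/105
  (X=0, W=2, Z=1, Y=4) weight 2/105
  … 16 more
Group by Z:
  weight(Z=1) = 71/420
  weight(Z=2) = 5/56
Total weight = 71/420 + 5/56 = 31/120
P(Z=1 | obs) = 71/420 / 31/120 = 142/217
P(Z=2 | obs) = 5/56 / 31/120 = 75/217

P(Z = 2 | obs) = 75/217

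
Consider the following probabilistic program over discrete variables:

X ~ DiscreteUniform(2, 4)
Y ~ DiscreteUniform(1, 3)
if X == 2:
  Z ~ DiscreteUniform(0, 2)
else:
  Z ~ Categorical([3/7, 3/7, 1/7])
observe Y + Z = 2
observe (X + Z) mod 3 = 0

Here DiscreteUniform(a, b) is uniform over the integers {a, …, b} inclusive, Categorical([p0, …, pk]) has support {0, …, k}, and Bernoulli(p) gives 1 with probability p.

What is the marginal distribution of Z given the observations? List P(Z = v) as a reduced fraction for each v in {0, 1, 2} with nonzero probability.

P(Z=0) = 9/16, P(Z=1) = 7/16

Enumerate traces; 2 have nonzero weight after conditioning:
  (X=2, Y=1, Z=1) weight 1/27
  (X=3, Y=2, Z=0) weight 1/21
Group by Z:
  weight(Z=0) = 1/21
  weight(Z=1) = 1/27
Total weight = 1/21 + 1/27 = 16/189
P(Z=0 | obs) = 1/21 / 16/189 = 9/16
P(Z=1 | obs) = 1/27 / 16/189 = 7/16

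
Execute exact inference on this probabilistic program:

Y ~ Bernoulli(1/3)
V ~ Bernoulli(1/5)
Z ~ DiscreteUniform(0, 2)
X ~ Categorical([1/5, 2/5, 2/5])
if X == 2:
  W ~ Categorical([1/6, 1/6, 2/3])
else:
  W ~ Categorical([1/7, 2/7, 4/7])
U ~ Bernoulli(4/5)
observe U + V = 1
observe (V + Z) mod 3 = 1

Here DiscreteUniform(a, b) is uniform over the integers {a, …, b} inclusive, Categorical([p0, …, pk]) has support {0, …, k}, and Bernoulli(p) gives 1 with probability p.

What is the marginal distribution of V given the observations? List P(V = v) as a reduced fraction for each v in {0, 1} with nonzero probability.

Enumerate traces; 36 have nonzero weight after conditioning:
  (Y=0, V=0, Z=1, X=0, W=0, U=1) weight 32/7875
  (Y=0, V=0, Z=1, X=0, W=1, U=1) weight 64/7875
  (Y=0, V=0, Z=1, X=0, W=2, U=1) weight 128/7875
  (Y=0, V=0, Z=1, X=1, W=0, U=1) weight 64/7875
  (Y=0, V=0, Z=1, X=1, W=1, U=1) weight 128/7875
  (Y=0, V=0, Z=1, X=1, W=2, U=1) weight 256/7875
  (Y=0, V=0, Z=1, X=2, W=0, U=1) weight 32/3375
  (Y=0, V=0, Z=1, X=2, W=1, U=1) weight 32/3375
  (Y=0, V=1, Z=0, X=0, W=0, U=0) weight 2/7875
  … 27 more
Group by V:
  weight(V=0) = 16/75
  weight(V=1) = 1/75
Total weight = 16/75 + 1/75 = 17/75
P(V=0 | obs) = 16/75 / 17/75 = 16/17
P(V=1 | obs) = 1/75 / 17/75 = 1/17

P(V=0) = 16/17, P(V=1) = 1/17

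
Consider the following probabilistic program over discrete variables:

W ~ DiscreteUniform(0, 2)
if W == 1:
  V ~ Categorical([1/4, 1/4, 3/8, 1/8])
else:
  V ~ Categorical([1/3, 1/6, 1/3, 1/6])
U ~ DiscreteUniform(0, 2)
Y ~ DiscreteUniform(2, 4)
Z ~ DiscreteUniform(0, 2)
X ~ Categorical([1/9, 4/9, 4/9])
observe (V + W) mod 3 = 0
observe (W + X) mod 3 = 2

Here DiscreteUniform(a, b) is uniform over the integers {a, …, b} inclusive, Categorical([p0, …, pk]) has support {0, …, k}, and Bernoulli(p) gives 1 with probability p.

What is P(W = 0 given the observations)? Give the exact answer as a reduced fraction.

Enumerate traces; 108 have nonzero weight after conditioning:
  (W=0, V=0, U=0, Y=2, Z=0, X=2) weight 4/2187
  (W=0, V=0, U=0, Y=2, Z=1, X=2) weight 4/2187
  (W=0, V=0, U=0, Y=2, Z=2, X=2) weight 4/2187
  (W=0, V=0, U=0, Y=3, Z=0, X=2) weight 4/2187
  (W=0, V=0, U=0, Y=3, Z=1, X=2) weight 4/2187
  (W=0, V=0, U=0, Y=3, Z=2, X=2) weight 4/2187
  (W=0, V=0, U=0, Y=4, Z=0, X=2) weight 4/2187
  (W=0, V=0, U=0, Y=4, Z=1, X=2) weight 4/2187
  (W=1, V=2, U=0, Y=2, Z=0, X=1) weight 1/486
  (W=2, V=1, U=0, Y=2, Z=0, X=0) weight 1/4374
  … 98 more
Group by W:
  weight(W=0) = 2/27
  weight(W=1) = 1/18
  weight(W=2) = 1/162
Total weight = 2/27 + 1/18 + 1/162 = 11/81
P(W=0 | obs) = 2/27 / 11/81 = 6/11
P(W=1 | obs) = 1/18 / 11/81 = 9/22
P(W=2 | obs) = 1/162 / 11/81 = 1/22

P(W = 0 | obs) = 6/11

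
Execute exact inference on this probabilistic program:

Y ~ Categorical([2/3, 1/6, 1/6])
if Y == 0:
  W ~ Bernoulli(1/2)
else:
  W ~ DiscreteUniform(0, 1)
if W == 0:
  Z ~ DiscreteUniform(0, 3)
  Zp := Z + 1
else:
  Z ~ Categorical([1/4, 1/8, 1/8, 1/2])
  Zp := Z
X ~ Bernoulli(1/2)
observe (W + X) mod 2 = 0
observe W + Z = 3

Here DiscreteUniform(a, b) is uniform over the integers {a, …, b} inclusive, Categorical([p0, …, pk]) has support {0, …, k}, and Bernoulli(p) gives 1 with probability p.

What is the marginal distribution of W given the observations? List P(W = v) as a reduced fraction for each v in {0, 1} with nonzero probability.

P(W=0) = 2/3, P(W=1) = 1/3

Enumerate traces; 6 have nonzero weight after conditioning:
  (Y=0, W=0, Z=3, X=0) weight 1/24
  (Y=0, W=1, Z=2, X=1) weight 1/48
  (Y=1, W=0, Z=3, X=0) weight 1/96
  (Y=1, W=1, Z=2, X=1) weight 1/192
  (Y=2, W=0, Z=3, X=0) weight 1/96
  (Y=2, W=1, Z=2, X=1) weight 1/192
Group by W:
  weight(W=0) = 1/16
  weight(W=1) = 1/32
Total weight = 1/16 + 1/32 = 3/32
P(W=0 | obs) = 1/16 / 3/32 = 2/3
P(W=1 | obs) = 1/32 / 3/32 = 1/3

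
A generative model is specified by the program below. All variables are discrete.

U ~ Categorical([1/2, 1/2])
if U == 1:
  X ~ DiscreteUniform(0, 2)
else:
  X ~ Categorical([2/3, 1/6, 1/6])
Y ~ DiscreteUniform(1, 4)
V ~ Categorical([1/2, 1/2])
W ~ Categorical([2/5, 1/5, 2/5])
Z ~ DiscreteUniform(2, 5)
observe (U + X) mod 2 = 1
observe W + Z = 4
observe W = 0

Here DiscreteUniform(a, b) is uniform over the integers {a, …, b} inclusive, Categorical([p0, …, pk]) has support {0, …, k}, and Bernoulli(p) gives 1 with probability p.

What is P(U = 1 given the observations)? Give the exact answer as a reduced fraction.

P(U = 1 | obs) = 4/5

Enumerate traces; 24 have nonzero weight after conditioning:
  (U=0, X=1, Y=1, V=0, W=0, Z=4) weight 1/960
  (U=0, X=1, Y=1, V=1, W=0, Z=4) weight 1/960
  (U=0, X=1, Y=2, V=0, W=0, Z=4) weight 1/960
  (U=0, X=1, Y=2, V=1, W=0, Z=4) weight 1/960
  (U=0, X=1, Y=3, V=0, W=0, Z=4) weight 1/960
  (U=0, X=1, Y=3, V=1, W=0, Z=4) weight 1/960
  (U=0, X=1, Y=4, V=0, W=0, Z=4) weight 1/960
  (U=0, X=1, Y=4, V=1, W=0, Z=4) weight 1/960
  (U=1, X=0, Y=1, V=0, W=0, Z=4) weight 1/480
  … 15 more
Group by U:
  weight(U=0) = 1/120
  weight(U=1) = 1/30
Total weight = 1/120 + 1/30 = 1/24
P(U=0 | obs) = 1/120 / 1/24 = 1/5
P(U=1 | obs) = 1/30 / 1/24 = 4/5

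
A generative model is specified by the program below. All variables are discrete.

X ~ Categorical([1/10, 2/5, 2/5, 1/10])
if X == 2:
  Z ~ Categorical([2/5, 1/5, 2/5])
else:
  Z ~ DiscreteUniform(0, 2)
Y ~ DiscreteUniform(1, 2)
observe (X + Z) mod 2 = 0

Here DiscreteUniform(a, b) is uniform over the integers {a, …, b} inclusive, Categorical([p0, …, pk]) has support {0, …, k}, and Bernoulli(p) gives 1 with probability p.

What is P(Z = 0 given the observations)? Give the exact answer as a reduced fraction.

Enumerate traces; 12 have nonzero weight after conditioning:
  (X=0, Z=0, Y=1) weight 1/60
  (X=0, Z=0, Y=2) weight 1/60
  (X=0, Z=2, Y=1) weight 1/60
  (X=0, Z=2, Y=2) weight 1/60
  (X=1, Z=1, Y=1) weight 1/15
  (X=1, Z=1, Y=2) weight 1/15
  (X=2, Z=0, Y=1) weight 2/25
  (X=2, Z=0, Y=2) weight 2/25
  … 4 more
Group by Z:
  weight(Z=0) = 29/150
  weight(Z=1) = 1/6
  weight(Z=2) = 29/150
Total weight = 29/150 + 1/6 + 29/150 = 83/150
P(Z=0 | obs) = 29/150 / 83/150 = 29/83
P(Z=1 | obs) = 1/6 / 83/150 = 25/83
P(Z=2 | obs) = 29/150 / 83/150 = 29/83

P(Z = 0 | obs) = 29/83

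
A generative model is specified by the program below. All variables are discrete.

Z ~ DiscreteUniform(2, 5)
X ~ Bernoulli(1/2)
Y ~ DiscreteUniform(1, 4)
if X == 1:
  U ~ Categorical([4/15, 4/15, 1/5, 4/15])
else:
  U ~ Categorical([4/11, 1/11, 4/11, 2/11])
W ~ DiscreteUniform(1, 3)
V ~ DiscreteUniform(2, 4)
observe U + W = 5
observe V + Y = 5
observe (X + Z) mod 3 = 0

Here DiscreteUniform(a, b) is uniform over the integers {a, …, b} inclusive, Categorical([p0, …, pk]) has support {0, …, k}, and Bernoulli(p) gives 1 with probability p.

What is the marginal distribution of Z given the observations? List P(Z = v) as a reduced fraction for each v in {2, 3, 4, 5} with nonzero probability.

P(Z=2) = 77/244, P(Z=3) = 45/122, P(Z=5) = 77/244

Enumerate traces; 18 have nonzero weight after conditioning:
  (Z=2, X=1, Y=1, U=2, W=3, V=4) weight 1/1440
  (Z=2, X=1, Y=1, U=3, W=2, V=4) weight 1/1080
  (Z=2, X=1, Y=2, U=2, W=3, V=3) weight 1/1440
  (Z=2, X=1, Y=2, U=3, W=2, V=3) weight 1/1080
  (Z=2, X=1, Y=3, U=2, W=3, V=2) weight 1/1440
  (Z=2, X=1, Y=3, U=3, W=2, V=2) weight 1/1080
  (Z=3, X=0, Y=1, U=2, W=3, V=4) weight 1/792
  (Z=3, X=0, Y=1, U=3, W=2, V=4) weight 1/1584
  (Z=5, X=1, Y=1, U=2, W=3, V=4) weight 1/1440
  … 9 more
Group by Z:
  weight(Z=2) = 7/1440
  weight(Z=3) = 1/176
  weight(Z=5) = 7/1440
Total weight = 7/1440 + 1/176 + 7/1440 = 61/3960
P(Z=2 | obs) = 7/1440 / 61/3960 = 77/244
P(Z=3 | obs) = 1/176 / 61/3960 = 45/122
P(Z=5 | obs) = 7/1440 / 61/3960 = 77/244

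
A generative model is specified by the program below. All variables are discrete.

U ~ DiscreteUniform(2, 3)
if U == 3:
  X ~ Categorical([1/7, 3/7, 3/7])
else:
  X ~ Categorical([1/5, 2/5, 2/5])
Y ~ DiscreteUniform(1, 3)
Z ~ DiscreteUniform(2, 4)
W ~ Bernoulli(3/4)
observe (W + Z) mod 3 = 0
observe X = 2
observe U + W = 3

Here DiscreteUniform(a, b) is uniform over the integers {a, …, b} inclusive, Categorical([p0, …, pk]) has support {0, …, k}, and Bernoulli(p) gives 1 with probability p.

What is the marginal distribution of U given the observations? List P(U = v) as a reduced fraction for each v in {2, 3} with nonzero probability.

P(U=2) = 14/19, P(U=3) = 5/19

Enumerate traces; 6 have nonzero weight after conditioning:
  (U=2, X=2, Y=1, Z=2, W=1) weight 1/60
  (U=2, X=2, Y=2, Z=2, W=1) weight 1/60
  (U=2, X=2, Y=3, Z=2, W=1) weight 1/60
  (U=3, X=2, Y=1, Z=3, W=0) weight 1/168
  (U=3, X=2, Y=2, Z=3, W=0) weight 1/168
  (U=3, X=2, Y=3, Z=3, W=0) weight 1/168
Group by U:
  weight(U=2) = 1/20
  weight(U=3) = 1/56
Total weight = 1/20 + 1/56 = 19/280
P(U=2 | obs) = 1/20 / 19/280 = 14/19
P(U=3 | obs) = 1/56 / 19/280 = 5/19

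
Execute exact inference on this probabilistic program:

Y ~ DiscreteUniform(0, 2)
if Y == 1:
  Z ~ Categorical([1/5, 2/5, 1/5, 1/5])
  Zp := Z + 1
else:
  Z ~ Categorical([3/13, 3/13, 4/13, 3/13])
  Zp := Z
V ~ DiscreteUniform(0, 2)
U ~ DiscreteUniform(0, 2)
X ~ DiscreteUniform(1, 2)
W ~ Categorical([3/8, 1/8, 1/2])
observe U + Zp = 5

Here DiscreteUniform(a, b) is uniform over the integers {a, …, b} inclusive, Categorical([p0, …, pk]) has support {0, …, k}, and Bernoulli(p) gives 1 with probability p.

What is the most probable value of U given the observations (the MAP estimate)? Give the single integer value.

Enumerate traces; 72 have nonzero weight after conditioning:
  (Y=0, Z=3, V=0, U=2, X=1, W=0) weight 1/624
  (Y=0, Z=3, V=0, U=2, X=1, W=1) weight 1/1872
  (Y=0, Z=3, V=0, U=2, X=1, W=2) weight 1/468
  (Y=0, Z=3, V=0, U=2, X=2, W=0) weight 1/624
  (Y=0, Z=3, V=0, U=2, X=2, W=1) weight 1/1872
  (Y=0, Z=3, V=0, U=2, X=2, W=2) weight 1/468
  (Y=0, Z=3, V=1, U=2, X=1, W=0) weight 1/624
  (Y=0, Z=3, V=1, U=2, X=1, W=1) weight 1/1872
  (Y=1, Z=3, V=0, U=1, X=1, W=0) weight 1/720
  … 63 more
Group by U:
  weight(U=1) = 1/45
  weight(U=2) = 43/585
Total weight = 1/45 + 43/585 = 56/585
P(U=1 | obs) = 1/45 / 56/585 = 13/56
P(U=2 | obs) = 43/585 / 56/585 = 43/56
argmax = 2

argmax_v P(U = v | obs) = 2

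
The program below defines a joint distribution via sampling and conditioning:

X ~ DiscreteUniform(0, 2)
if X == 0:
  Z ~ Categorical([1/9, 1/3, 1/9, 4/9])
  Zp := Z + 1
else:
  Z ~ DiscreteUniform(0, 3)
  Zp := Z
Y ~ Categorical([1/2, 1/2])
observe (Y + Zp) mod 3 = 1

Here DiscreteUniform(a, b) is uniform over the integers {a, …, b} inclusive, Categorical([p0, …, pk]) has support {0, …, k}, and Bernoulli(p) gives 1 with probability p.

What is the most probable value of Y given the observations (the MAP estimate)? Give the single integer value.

Enumerate traces; 9 have nonzero weight after conditioning:
  (X=0, Z=0, Y=0) weight 1/54
  (X=0, Z=2, Y=1) weight 1/54
  (X=0, Z=3, Y=0) weight 2/27
  (X=1, Z=0, Y=1) weight 1/24
  (X=1, Z=1, Y=0) weight 1/24
  (X=1, Z=3, Y=1) weight 1/24
  (X=2, Z=0, Y=1) weight 1/24
  (X=2, Z=1, Y=0) weight 1/24
  … 1 more
Group by Y:
  weight(Y=0) = 19/108
  weight(Y=1) = 5/27
Total weight = 19/108 + 5/27 = 13/36
P(Y=0 | obs) = 19/108 / 13/36 = 19/39
P(Y=1 | obs) = 5/27 / 13/36 = 20/39
argmax = 1

argmax_v P(Y = v | obs) = 1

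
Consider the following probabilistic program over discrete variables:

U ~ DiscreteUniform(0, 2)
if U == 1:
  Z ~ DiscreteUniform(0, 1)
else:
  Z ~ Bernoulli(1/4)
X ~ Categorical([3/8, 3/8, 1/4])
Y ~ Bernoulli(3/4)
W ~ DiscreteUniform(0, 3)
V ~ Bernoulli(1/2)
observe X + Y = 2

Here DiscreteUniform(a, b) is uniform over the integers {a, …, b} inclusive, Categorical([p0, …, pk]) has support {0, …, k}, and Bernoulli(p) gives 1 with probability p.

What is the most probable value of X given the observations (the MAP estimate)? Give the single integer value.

argmax_v P(X = v | obs) = 1

Enumerate traces; 96 have nonzero weight after conditioning:
  (U=0, Z=0, X=1, Y=1, W=0, V=0) weight 9/1024
  (U=0, Z=0, X=1, Y=1, W=0, V=1) weight 9/1024
  (U=0, Z=0, X=1, Y=1, W=1, V=0) weight 9/1024
  (U=0, Z=0, X=1, Y=1, W=1, V=1) weight 9/1024
  (U=0, Z=0, X=1, Y=1, W=2, V=0) weight 9/1024
  (U=0, Z=0, X=1, Y=1, W=2, V=1) weight 9/1024
  (U=0, Z=0, X=1, Y=1, W=3, V=0) weight 9/1024
  (U=0, Z=0, X=1, Y=1, W=3, V=1) weight 9/1024
  (U=0, Z=0, X=2, Y=0, W=0, V=0) weight 1/512
  … 87 more
Group by X:
  weight(X=1) = 9/32
  weight(X=2) = 1/16
Total weight = 9/32 + 1/16 = 11/32
P(X=1 | obs) = 9/32 / 11/32 = 9/11
P(X=2 | obs) = 1/16 / 11/32 = 2/11
argmax = 1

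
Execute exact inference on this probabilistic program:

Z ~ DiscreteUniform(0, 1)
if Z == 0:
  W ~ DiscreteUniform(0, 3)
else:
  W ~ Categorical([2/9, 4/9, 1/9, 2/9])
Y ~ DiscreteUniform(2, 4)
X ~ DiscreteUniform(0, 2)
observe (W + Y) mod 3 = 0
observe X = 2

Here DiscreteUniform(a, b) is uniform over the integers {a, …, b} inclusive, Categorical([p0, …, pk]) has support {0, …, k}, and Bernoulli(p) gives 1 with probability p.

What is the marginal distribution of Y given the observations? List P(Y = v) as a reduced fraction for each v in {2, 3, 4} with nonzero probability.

Enumerate traces; 8 have nonzero weight after conditioning:
  (Z=0, W=0, Y=3, X=2) weight 1/72
  (Z=0, W=1, Y=2, X=2) weight 1/72
  (Z=0, W=2, Y=4, X=2) weight 1/72
  (Z=0, W=3, Y=3, X=2) weight 1/72
  (Z=1, W=0, Y=3, X=2) weight 1/81
  (Z=1, W=1, Y=2, X=2) weight 2/81
  (Z=1, W=2, Y=4, X=2) weight 1/162
  (Z=1, W=3, Y=3, X=2) weight 1/81
Group by Y:
  weight(Y=2) = 25/648
  weight(Y=3) = 17/324
  weight(Y=4) = 13/648
Total weight = 25/648 + 17/324 + 13/648 = 1/9
P(Y=2 | obs) = 25/648 / 1/9 = 25/72
P(Y=3 | obs) = 17/324 / 1/9 = 17/36
P(Y=4 | obs) = 13/648 / 1/9 = 13/72

P(Y=2) = 25/72, P(Y=3) = 17/36, P(Y=4) = 13/72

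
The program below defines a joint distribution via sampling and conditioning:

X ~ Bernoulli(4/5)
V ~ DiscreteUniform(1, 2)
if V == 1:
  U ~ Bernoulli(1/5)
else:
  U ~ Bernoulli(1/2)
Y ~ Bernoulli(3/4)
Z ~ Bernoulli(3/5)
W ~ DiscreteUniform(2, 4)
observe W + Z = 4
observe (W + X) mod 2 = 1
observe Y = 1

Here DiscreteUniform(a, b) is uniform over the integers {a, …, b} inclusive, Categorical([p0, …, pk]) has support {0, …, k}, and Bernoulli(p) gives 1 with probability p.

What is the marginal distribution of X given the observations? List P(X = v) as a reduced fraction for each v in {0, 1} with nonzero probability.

Enumerate traces; 8 have nonzero weight after conditioning:
  (X=0, V=1, U=0, Y=1, Z=1, W=3) weight 3/250
  (X=0, V=1, U=1, Y=1, Z=1, W=3) weight 3/1000
  (X=0, V=2, U=0, Y=1, Z=1, W=3) weight 3/400
  (X=0, V=2, U=1, Y=1, Z=1, W=3) weight 3/400
  (X=1, V=1, U=0, Y=1, Z=0, W=4) weight 4/125
  (X=1, V=1, U=1, Y=1, Z=0, W=4) weight 1/125
  (X=1, V=2, U=0, Y=1, Z=0, W=4) weight 1/50
  (X=1, V=2, U=1, Y=1, Z=0, W=4) weight 1/50
Group by X:
  weight(X=0) = 3/100
  weight(X=1) = 2/25
Total weight = 3/100 + 2/25 = 11/100
P(X=0 | obs) = 3/100 / 11/100 = 3/11
P(X=1 | obs) = 2/25 / 11/100 = 8/11

P(X=0) = 3/11, P(X=1) = 8/11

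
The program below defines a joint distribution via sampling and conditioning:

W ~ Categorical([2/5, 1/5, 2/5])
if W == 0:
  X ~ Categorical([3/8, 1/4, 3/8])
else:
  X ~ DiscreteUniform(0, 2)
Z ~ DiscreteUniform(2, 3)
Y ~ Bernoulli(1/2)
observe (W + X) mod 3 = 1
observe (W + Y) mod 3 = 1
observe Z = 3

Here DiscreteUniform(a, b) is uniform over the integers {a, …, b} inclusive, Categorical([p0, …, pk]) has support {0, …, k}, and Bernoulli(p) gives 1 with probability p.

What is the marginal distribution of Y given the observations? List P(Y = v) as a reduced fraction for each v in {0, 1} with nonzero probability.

P(Y=0) = 2/5, P(Y=1) = 3/5

Enumerate traces; 2 have nonzero weight after conditioning:
  (W=0, X=1, Z=3, Y=1) weight 1/40
  (W=1, X=0, Z=3, Y=0) weight 1/60
Group by Y:
  weight(Y=0) = 1/60
  weight(Y=1) = 1/40
Total weight = 1/60 + 1/40 = 1/24
P(Y=0 | obs) = 1/60 / 1/24 = 2/5
P(Y=1 | obs) = 1/40 / 1/24 = 3/5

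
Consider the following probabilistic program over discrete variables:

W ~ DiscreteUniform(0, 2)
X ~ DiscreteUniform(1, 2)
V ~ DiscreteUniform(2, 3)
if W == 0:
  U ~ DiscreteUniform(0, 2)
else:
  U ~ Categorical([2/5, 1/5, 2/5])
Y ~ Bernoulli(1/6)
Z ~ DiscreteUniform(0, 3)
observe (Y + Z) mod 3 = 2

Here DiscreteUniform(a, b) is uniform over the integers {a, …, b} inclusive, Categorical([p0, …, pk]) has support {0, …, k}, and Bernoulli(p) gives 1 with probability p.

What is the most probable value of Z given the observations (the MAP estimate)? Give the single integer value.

argmax_v P(Z = v | obs) = 2

Enumerate traces; 72 have nonzero weight after conditioning:
  (W=0, X=1, V=2, U=0, Y=0, Z=2) weight 5/864
  (W=0, X=1, V=2, U=0, Y=1, Z=1) weight 1/864
  (W=0, X=1, V=2, U=1, Y=0, Z=2) weight 5/864
  (W=0, X=1, V=2, U=1, Y=1, Z=1) weight 1/864
  (W=0, X=1, V=2, U=2, Y=0, Z=2) weight 5/864
  (W=0, X=1, V=2, U=2, Y=1, Z=1) weight 1/864
  (W=0, X=1, V=3, U=0, Y=0, Z=2) weight 5/864
  (W=0, X=1, V=3, U=0, Y=1, Z=1) weight 1/864
  … 64 more
Group by Z:
  weight(Z=1) = 1/24
  weight(Z=2) = 5/24
Total weight = 1/24 + 5/24 = 1/4
P(Z=1 | obs) = 1/24 / 1/4 = 1/6
P(Z=2 | obs) = 5/24 / 1/4 = 5/6
argmax = 2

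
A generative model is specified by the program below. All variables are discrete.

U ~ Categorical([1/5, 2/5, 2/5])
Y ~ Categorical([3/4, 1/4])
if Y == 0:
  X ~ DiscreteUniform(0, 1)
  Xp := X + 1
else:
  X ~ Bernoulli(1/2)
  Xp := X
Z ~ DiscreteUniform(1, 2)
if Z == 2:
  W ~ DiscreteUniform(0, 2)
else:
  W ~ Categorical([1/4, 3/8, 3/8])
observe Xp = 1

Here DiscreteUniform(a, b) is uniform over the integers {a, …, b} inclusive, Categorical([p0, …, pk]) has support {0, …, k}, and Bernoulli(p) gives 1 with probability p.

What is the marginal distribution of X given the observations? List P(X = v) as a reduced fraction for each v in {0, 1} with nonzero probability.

P(X=0) = 3/4, P(X=1) = 1/4

Enumerate traces; 36 have nonzero weight after conditioning:
  (U=0, Y=0, X=0, Z=1, W=0) weight 3/320
  (U=0, Y=0, X=0, Z=1, W=1) weight 9/640
  (U=0, Y=0, X=0, Z=1, W=2) weight 9/640
  (U=0, Y=0, X=0, Z=2, W=0) weight 1/80
  (U=0, Y=0, X=0, Z=2, W=1) weight 1/80
  (U=0, Y=0, X=0, Z=2, W=2) weight 1/80
  (U=0, Y=1, X=1, Z=1, W=0) weight 1/320
  (U=0, Y=1, X=1, Z=1, W=1) weight 3/640
  … 28 more
Group by X:
  weight(X=0) = 3/8
  weight(X=1) = 1/8
Total weight = 3/8 + 1/8 = 1/2
P(X=0 | obs) = 3/8 / 1/2 = 3/4
P(X=1 | obs) = 1/8 / 1/2 = 1/4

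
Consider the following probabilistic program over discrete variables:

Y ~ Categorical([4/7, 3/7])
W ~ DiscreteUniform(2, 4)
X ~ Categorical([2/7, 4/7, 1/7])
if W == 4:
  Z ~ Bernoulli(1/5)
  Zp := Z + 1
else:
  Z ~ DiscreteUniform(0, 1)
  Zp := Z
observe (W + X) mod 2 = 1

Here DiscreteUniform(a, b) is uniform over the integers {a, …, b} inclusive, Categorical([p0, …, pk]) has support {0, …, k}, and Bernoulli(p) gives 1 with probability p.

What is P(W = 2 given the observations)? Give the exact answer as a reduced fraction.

P(W = 2 | obs) = 4/11

Enumerate traces; 16 have nonzero weight after conditioning:
  (Y=0, W=2, X=1, Z=0) weight 8/147
  (Y=0, W=2, X=1, Z=1) weight 8/147
  (Y=0, W=3, X=0, Z=0) weight 4/147
  (Y=0, W=3, X=0, Z=1) weight 4/147
  (Y=0, W=3, X=2, Z=0) weight 2/147
  (Y=0, W=3, X=2, Z=1) weight 2/147
  (Y=0, W=4, X=1, Z=0) weight 64/735
  (Y=0, W=4, X=1, Z=1) weight 16/735
  … 8 more
Group by W:
  weight(W=2) = 4/21
  weight(W=3) = 1/7
  weight(W=4) = 4/21
Total weight = 4/21 + 1/7 + 4/21 = 11/21
P(W=2 | obs) = 4/21 / 11/21 = 4/11
P(W=3 | obs) = 1/7 / 11/21 = 3/11
P(W=4 | obs) = 4/21 / 11/21 = 4/11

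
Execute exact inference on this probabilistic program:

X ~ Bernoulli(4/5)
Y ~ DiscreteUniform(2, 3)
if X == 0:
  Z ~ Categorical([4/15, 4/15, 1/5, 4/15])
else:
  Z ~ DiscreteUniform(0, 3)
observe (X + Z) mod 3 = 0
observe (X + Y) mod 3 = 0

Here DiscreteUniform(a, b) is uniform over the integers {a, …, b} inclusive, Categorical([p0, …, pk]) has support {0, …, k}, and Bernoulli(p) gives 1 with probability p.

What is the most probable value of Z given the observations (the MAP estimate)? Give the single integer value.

argmax_v P(Z = v | obs) = 2

Enumerate traces; 3 have nonzero weight after conditioning:
  (X=0, Y=3, Z=0) weight 2/75
  (X=0, Y=3, Z=3) weight 2/75
  (X=1, Y=2, Z=2) weight 1/10
Group by Z:
  weight(Z=0) = 2/75
  weight(Z=2) = 1/10
  weight(Z=3) = 2/75
Total weight = 2/75 + 1/10 + 2/75 = 23/150
P(Z=0 | obs) = 2/75 / 23/150 = 4/23
P(Z=2 | obs) = 1/10 / 23/150 = 15/23
P(Z=3 | obs) = 2/75 / 23/150 = 4/23
argmax = 2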